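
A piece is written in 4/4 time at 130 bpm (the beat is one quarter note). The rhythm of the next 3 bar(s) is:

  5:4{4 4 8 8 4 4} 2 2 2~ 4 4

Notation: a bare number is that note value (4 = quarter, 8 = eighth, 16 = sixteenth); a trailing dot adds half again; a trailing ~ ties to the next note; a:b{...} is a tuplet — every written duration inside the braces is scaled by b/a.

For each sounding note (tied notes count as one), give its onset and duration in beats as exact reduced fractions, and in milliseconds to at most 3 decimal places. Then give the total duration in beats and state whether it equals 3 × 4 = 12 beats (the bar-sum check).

1) 0.0ms=0b +369.231ms=4/5b
2) 369.231ms=4/5b +369.231ms=4/5b
3) 738.462ms=8/5b +184.615ms=2/5b
4) 923.077ms=2b +184.615ms=2/5b
5) 1107.692ms=12/5b +369.231ms=4/5b
6) 1476.923ms=16/5b +369.231ms=4/5b
7) 1846.154ms=4b +923.077ms=2b
8) 2769.231ms=6b +923.077ms=2b
9) 3692.308ms=8b +1384.615ms=3b
10) 5076.923ms=11b +461.538ms=1b
Σ=12b of 12 (130bpm 4/4) — PASS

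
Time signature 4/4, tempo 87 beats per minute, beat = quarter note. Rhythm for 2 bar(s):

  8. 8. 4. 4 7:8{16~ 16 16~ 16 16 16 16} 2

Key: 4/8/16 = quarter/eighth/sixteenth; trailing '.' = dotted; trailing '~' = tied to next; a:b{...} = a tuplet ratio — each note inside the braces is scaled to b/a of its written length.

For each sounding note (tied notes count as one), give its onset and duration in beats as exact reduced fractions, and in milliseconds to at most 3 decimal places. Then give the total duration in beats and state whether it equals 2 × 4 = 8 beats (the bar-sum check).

1) 0.0ms=0b +517.241ms=3/4b
2) 517.241ms=3/4b +517.241ms=3/4b
3) 1034.483ms=3/2b +1034.483ms=3/2b
4) 2068.966ms=3b +689.655ms=1b
5) 2758.621ms=4b +394.089ms=4/7b
6) 3152.709ms=32/7b +394.089ms=4/7b
7) 3546.798ms=36/7b +197.044ms=2/7b
8) 3743.842ms=38/7b +197.044ms=2/7b
9) 3940.887ms=40/7b +197.044ms=2/7b
10) 4137.931ms=6b +1379.31ms=2b
Σ=8b of 8 (87bpm 4/4) — PASS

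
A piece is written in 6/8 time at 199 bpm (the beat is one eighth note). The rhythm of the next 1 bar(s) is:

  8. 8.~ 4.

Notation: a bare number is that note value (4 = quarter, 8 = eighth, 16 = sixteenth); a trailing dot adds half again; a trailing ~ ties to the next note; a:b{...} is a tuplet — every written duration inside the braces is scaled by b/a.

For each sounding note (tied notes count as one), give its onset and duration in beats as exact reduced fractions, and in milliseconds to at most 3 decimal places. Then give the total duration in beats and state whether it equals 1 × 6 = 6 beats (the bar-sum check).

1) 0.0ms=0b +452.261ms=3/2b
2) 452.261ms=3/2b +1356.784ms=9/2b
Σ=6b of 6 (199bpm 6/8) — PASS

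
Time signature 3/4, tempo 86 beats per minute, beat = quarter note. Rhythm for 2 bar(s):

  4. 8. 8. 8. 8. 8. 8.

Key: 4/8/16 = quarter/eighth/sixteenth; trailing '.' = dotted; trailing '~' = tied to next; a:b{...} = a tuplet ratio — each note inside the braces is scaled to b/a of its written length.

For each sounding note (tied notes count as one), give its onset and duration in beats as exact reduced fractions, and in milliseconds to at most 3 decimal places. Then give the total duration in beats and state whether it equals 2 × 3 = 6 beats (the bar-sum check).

1) 0.0ms=0b +1046.512ms=3/2b
2) 1046.512ms=3/2b +523.256ms=3/4b
3) 1569.767ms=9/4b +523.256ms=3/4b
4) 2093.023ms=3b +523.256ms=3/4b
5) 2616.279ms=15/4b +523.256ms=3/4b
6) 3139.535ms=9/2b +523.256ms=3/4b
7) 3662.791ms=21/4b +523.256ms=3/4b
Σ=6b of 6 (86bpm 3/4) — PASS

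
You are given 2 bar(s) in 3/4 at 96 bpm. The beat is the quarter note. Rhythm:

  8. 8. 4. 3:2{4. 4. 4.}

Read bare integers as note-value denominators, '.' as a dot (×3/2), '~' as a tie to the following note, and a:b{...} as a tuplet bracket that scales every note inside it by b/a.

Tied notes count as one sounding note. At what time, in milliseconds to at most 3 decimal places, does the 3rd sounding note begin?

1. 0.0ms @ 0 + 468.75ms (3/4)
2. 468.75ms @ 3/4 + 468.75ms (3/4)
3. 937.5ms @ 3/2 + 937.5ms (3/2)
4. 1875.0ms @ 3 + 625.0ms (1)
5. 2500.0ms @ 4 + 625.0ms (1)
6. 3125.0ms @ 5 + 625.0ms (1)

note 3 onset = 3/2b = 937.5ms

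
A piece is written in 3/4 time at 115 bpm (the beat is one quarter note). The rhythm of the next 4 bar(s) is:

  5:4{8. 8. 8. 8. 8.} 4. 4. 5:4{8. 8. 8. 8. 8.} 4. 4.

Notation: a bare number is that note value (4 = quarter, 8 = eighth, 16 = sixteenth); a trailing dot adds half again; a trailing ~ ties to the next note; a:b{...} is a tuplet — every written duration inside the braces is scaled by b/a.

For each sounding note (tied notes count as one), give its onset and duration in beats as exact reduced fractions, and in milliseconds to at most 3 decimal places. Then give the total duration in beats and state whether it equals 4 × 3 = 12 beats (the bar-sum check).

1) 0.0ms=0b +313.043ms=3/5b
2) 313.043ms=3/5b +313.043ms=3/5b
3) 626.087ms=6/5b +313.043ms=3/5b
4) 939.13ms=9/5b +313.043ms=3/5b
5) 1252.174ms=12/5b +313.043ms=3/5b
6) 1565.217ms=3b +782.609ms=3/2b
7) 2347.826ms=9/2b +782.609ms=3/2b
8) 3130.435ms=6b +313.043ms=3/5b
9) 3443.478ms=33/5b +313.043ms=3/5b
10) 3756.522ms=36/5b +313.043ms=3/5b
11) 4069.565ms=39/5b +313.043ms=3/5b
12) 4382.609ms=42/5b +313.043ms=3/5b
13) 4695.652ms=9b +782.609ms=3/2b
14) 5478.261ms=21/2b +782.609ms=3/2b
Σ=12b of 12 (115bpm 3/4) — PASS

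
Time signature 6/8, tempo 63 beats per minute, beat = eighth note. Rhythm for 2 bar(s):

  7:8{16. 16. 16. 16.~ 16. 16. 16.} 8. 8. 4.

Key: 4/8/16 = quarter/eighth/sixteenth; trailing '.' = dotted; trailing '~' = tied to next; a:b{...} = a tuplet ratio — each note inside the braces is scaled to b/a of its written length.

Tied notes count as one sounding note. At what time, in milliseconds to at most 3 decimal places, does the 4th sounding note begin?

1. 0.0ms @ 0 + 816.327ms (6/7)
2. 816.327ms @ 6/7 + 816.327ms (6/7)
3. 1632.653ms @ 12/7 + 816.327ms (6/7)
4. 2448.98ms @ 18/7 + 1632.653ms (12/7)
5. 4081.633ms @ 30/7 + 816.327ms (6/7)
6. 4897.959ms @ 36/7 + 816.327ms (6/7)
7. 5714.286ms @ 6 + 1428.571ms (3/2)
8. 7142.857ms @ 15/2 + 1428.571ms (3/2)
9. 8571.429ms @ 9 + 2857.143ms (3)

note 4 onset = 18/7b = 2448.98ms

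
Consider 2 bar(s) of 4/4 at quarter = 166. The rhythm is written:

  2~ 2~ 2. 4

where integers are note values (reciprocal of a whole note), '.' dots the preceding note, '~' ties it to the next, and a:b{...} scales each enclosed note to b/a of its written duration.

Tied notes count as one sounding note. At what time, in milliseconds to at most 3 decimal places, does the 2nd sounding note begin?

note 2 onset = 7b = 2530.12ms

1. 0.0ms @ 0 + 2530.12ms (7)
2. 2530.12ms @ 7 + 361.446ms (1)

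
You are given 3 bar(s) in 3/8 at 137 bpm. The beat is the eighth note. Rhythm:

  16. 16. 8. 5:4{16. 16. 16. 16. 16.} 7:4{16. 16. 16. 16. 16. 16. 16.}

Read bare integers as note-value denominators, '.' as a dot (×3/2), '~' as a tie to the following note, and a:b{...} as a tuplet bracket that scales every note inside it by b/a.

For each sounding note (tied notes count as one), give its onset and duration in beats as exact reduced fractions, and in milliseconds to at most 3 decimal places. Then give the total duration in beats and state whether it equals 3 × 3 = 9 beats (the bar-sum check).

1) 0.0ms=0b +328.467ms=3/4b
2) 328.467ms=3/4b +328.467ms=3/4b
3) 656.934ms=3/2b +656.934ms=3/2b
4) 1313.869ms=3b +262.774ms=3/5b
5) 1576.642ms=18/5b +262.774ms=3/5b
6) 1839.416ms=21/5b +262.774ms=3/5b
7) 2102.19ms=24/5b +262.774ms=3/5b
8) 2364.964ms=27/5b +262.774ms=3/5b
9) 2627.737ms=6b +187.696ms=3/7b
10) 2815.433ms=45/7b +187.696ms=3/7b
11) 3003.128ms=48/7b +187.696ms=3/7b
12) 3190.824ms=51/7b +187.696ms=3/7b
13) 3378.519ms=54/7b +187.696ms=3/7b
14) 3566.215ms=57/7b +187.696ms=3/7b
15) 3753.91ms=60/7b +187.696ms=3/7b
Σ=9b of 9 (137bpm 3/8) — PASS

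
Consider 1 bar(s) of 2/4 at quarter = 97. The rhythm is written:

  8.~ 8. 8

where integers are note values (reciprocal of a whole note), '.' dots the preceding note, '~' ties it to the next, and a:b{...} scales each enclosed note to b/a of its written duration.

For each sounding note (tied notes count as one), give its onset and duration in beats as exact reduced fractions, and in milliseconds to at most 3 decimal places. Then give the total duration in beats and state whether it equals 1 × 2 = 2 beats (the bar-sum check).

1) 0.0ms=0b +927.835ms=3/2b
2) 927.835ms=3/2b +309.278ms=1/2b
Σ=2b of 2 (97bpm 2/4) — PASS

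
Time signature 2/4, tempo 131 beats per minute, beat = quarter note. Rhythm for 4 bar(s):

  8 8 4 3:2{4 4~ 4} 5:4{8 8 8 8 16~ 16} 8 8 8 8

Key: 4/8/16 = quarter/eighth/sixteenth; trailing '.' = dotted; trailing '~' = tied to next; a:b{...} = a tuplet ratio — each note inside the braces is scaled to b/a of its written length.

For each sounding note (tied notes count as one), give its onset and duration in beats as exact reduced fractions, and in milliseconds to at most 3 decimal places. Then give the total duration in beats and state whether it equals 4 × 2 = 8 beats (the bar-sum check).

1) 0.0ms=0b +229.008ms=1/2b
2) 229.008ms=1/2b +229.008ms=1/2b
3) 458.015ms=1b +458.015ms=1b
4) 916.031ms=2b +305.344ms=2/3b
5) 1221.374ms=8/3b +610.687ms=4/3b
6) 1832.061ms=4b +183.206ms=2/5b
7) 2015.267ms=22/5b +183.206ms=2/5b
8) 2198.473ms=24/5b +183.206ms=2/5b
9) 2381.679ms=26/5b +183.206ms=2/5b
10) 2564.885ms=28/5b +183.206ms=2/5b
11) 2748.092ms=6b +229.008ms=1/2b
12) 2977.099ms=13/2b +229.008ms=1/2b
13) 3206.107ms=7b +229.008ms=1/2b
14) 3435.115ms=15/2b +229.008ms=1/2b
Σ=8b of 8 (131bpm 2/4) — PASS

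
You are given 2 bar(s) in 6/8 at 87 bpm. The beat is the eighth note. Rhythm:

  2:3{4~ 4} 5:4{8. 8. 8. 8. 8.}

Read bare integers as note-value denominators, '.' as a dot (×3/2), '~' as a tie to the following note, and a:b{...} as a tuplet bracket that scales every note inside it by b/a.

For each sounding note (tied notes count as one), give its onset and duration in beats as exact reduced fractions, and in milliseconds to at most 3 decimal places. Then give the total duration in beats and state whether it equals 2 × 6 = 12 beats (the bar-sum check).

1) 0.0ms=0b +4137.931ms=6b
2) 4137.931ms=6b +827.586ms=6/5b
3) 4965.517ms=36/5b +827.586ms=6/5b
4) 5793.103ms=42/5b +827.586ms=6/5b
5) 6620.69ms=48/5b +827.586ms=6/5b
6) 7448.276ms=54/5b +827.586ms=6/5b
Σ=12b of 12 (87bpm 6/8) — PASS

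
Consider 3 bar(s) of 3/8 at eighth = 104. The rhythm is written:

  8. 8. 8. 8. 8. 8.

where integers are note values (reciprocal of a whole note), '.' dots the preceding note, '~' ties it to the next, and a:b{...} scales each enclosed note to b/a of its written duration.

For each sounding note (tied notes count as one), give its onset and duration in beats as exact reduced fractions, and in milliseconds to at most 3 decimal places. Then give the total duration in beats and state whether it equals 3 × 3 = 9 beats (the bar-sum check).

1) 0.0ms=0b +865.385ms=3/2b
2) 865.385ms=3/2b +865.385ms=3/2b
3) 1730.769ms=3b +865.385ms=3/2b
4) 2596.154ms=9/2b +865.385ms=3/2b
5) 3461.538ms=6b +865.385ms=3/2b
6) 4326.923ms=15/2b +865.385ms=3/2b
Σ=9b of 9 (104bpm 3/8) — PASS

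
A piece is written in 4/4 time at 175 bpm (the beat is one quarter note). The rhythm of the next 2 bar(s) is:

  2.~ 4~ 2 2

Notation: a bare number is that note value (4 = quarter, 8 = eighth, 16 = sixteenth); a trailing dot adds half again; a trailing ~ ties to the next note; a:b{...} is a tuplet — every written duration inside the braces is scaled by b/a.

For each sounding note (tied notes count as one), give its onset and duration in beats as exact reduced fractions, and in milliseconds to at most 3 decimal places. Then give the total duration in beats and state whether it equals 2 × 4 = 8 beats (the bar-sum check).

1) 0.0ms=0b +2057.143ms=6b
2) 2057.143ms=6b +685.714ms=2b
Σ=8b of 8 (175bpm 4/4) — PASS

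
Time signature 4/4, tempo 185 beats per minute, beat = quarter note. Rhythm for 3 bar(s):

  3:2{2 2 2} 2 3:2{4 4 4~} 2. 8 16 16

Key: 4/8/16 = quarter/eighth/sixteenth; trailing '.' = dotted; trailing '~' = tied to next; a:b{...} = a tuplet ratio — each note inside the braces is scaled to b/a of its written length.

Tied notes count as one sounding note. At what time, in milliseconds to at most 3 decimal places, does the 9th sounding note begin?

1. 0.0ms @ 0 + 432.432ms (4/3)
2. 432.432ms @ 4/3 + 432.432ms (4/3)
3. 864.865ms @ 8/3 + 432.432ms (4/3)
4. 1297.297ms @ 4 + 648.649ms (2)
5. 1945.946ms @ 6 + 216.216ms (2/3)
6. 2162.162ms @ 20/3 + 216.216ms (2/3)
7. 2378.378ms @ 22/3 + 1189.189ms (11/3)
8. 3567.568ms @ 11 + 162.162ms (1/2)
9. 3729.73ms @ 23/2 + 81.081ms (1/4)
10. 3810.811ms @ 47/4 + 81.081ms (1/4)

note 9 onset = 23/2b = 3729.73ms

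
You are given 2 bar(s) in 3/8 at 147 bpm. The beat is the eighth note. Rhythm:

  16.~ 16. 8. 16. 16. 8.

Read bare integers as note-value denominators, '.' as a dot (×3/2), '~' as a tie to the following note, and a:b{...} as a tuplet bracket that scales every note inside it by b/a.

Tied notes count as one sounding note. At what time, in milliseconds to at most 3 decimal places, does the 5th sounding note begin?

1. 0.0ms @ 0 + 612.245ms (3/2)
2. 612.245ms @ 3/2 + 612.245ms (3/2)
3. 1224.49ms @ 3 + 306.122ms (3/4)
4. 1530.612ms @ 15/4 + 306.122ms (3/4)
5. 1836.735ms @ 9/2 + 612.245ms (3/2)

note 5 onset = 9/2b = 1836.735ms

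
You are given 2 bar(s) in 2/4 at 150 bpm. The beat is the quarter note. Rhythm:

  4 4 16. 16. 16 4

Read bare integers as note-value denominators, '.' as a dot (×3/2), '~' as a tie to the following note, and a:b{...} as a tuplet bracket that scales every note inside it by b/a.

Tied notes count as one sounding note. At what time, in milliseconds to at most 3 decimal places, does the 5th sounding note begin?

note 5 onset = 11/4b = 1100.0ms

1. 0.0ms @ 0 + 400.0ms (1)
2. 400.0ms @ 1 + 400.0ms (1)
3. 800.0ms @ 2 + 150.0ms (3/8)
4. 950.0ms @ 19/8 + 150.0ms (3/8)
5. 1100.0ms @ 11/4 + 100.0ms (1/4)
6. 1200.0ms @ 3 + 400.0ms (1)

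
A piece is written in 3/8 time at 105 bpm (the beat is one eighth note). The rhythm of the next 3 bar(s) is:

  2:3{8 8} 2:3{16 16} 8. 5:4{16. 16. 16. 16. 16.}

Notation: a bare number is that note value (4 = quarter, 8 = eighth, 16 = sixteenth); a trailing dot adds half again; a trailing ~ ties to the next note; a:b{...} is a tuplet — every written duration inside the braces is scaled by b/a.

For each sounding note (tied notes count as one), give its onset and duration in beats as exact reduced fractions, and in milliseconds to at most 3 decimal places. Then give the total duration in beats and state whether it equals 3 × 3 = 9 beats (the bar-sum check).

1) 0.0ms=0b +857.143ms=3/2b
2) 857.143ms=3/2b +857.143ms=3/2b
3) 1714.286ms=3b +428.571ms=3/4b
4) 2142.857ms=15/4b +428.571ms=3/4b
5) 2571.429ms=9/2b +857.143ms=3/2b
6) 3428.571ms=6b +342.857ms=3/5b
7) 3771.429ms=33/5b +342.857ms=3/5b
8) 4114.286ms=36/5b +342.857ms=3/5b
9) 4457.143ms=39/5b +342.857ms=3/5b
10) 4800.0ms=42/5b +342.857ms=3/5b
Σ=9b of 9 (105bpm 3/8) — PASS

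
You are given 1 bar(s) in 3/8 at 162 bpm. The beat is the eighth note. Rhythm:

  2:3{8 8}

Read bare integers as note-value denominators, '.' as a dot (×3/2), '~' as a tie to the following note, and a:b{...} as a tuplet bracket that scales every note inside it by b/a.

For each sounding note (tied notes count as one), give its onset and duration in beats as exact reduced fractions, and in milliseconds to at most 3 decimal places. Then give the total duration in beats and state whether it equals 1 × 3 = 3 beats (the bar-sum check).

1) 0.0ms=0b +555.556ms=3/2b
2) 555.556ms=3/2b +555.556ms=3/2b
Σ=3b of 3 (162bpm 3/8) — PASS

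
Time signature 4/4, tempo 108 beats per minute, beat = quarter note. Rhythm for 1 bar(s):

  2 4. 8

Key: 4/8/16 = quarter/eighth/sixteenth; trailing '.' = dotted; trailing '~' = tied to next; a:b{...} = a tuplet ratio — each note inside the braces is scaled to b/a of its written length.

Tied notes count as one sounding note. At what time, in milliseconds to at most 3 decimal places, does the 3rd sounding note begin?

note 3 onset = 7/2b = 1944.444ms

1. 0.0ms @ 0 + 1111.111ms (2)
2. 1111.111ms @ 2 + 833.333ms (3/2)
3. 1944.444ms @ 7/2 + 277.778ms (1/2)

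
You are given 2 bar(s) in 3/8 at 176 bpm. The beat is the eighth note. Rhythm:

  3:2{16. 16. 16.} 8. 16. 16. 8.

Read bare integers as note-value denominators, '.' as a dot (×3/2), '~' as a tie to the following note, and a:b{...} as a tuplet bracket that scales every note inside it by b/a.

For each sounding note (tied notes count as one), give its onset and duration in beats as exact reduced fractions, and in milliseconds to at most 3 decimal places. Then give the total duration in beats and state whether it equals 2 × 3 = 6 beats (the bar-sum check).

1) 0.0ms=0b +170.455ms=1/2b
2) 170.455ms=1/2b +170.455ms=1/2b
3) 340.909ms=1b +170.455ms=1/2b
4) 511.364ms=3/2b +511.364ms=3/2b
5) 1022.727ms=3b +255.682ms=3/4b
6) 1278.409ms=15/4b +255.682ms=3/4b
7) 1534.091ms=9/2b +511.364ms=3/2b
Σ=6b of 6 (176bpm 3/8) — PASS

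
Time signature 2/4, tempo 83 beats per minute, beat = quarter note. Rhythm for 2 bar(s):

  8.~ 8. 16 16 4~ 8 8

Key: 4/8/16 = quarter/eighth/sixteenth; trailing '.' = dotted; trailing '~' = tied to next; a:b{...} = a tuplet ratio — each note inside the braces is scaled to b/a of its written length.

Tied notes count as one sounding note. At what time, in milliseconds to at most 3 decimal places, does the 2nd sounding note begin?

note 2 onset = 3/2b = 1084.337ms

1. 0.0ms @ 0 + 1084.337ms (3/2)
2. 1084.337ms @ 3/2 + 180.723ms (1/4)
3. 1265.06ms @ 7/4 + 180.723ms (1/4)
4. 1445.783ms @ 2 + 1084.337ms (3/2)
5. 2530.12ms @ 7/2 + 361.446ms (1/2)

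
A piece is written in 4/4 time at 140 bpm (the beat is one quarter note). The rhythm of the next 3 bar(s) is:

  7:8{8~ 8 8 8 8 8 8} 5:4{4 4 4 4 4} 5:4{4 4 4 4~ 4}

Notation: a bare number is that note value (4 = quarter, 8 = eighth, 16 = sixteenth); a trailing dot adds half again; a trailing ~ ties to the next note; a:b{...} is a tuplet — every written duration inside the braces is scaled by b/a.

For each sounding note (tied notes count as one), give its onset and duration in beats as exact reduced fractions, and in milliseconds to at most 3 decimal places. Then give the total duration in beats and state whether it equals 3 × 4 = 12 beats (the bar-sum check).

1) 0.0ms=0b +489.796ms=8/7b
2) 489.796ms=8/7b +244.898ms=4/7b
3) 734.694ms=12/7b +244.898ms=4/7b
4) 979.592ms=16/7b +244.898ms=4/7b
5) 1224.49ms=20/7b +244.898ms=4/7b
6) 1469.388ms=24/7b +244.898ms=4/7b
7) 1714.286ms=4b +342.857ms=4/5b
8) 2057.143ms=24/5b +342.857ms=4/5b
9) 2400.0ms=28/5b +342.857ms=4/5b
10) 2742.857ms=32/5b +342.857ms=4/5b
11) 3085.714ms=36/5b +342.857ms=4/5b
12) 3428.571ms=8b +342.857ms=4/5b
13) 3771.429ms=44/5b +342.857ms=4/5b
14) 4114.286ms=48/5b +342.857ms=4/5b
15) 4457.143ms=52/5b +685.714ms=8/5b
Σ=12b of 12 (140bpm 4/4) — PASS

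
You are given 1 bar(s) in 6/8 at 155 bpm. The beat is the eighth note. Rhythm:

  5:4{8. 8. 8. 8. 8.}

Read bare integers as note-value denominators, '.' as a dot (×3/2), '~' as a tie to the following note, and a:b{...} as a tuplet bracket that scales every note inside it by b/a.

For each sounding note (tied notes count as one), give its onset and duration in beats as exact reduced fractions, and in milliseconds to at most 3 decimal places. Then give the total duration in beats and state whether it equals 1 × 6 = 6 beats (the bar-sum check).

1) 0.0ms=0b +464.516ms=6/5b
2) 464.516ms=6/5b +464.516ms=6/5b
3) 929.032ms=12/5b +464.516ms=6/5b
4) 1393.548ms=18/5b +464.516ms=6/5b
5) 1858.065ms=24/5b +464.516ms=6/5b
Σ=6b of 6 (155bpm 6/8) — PASS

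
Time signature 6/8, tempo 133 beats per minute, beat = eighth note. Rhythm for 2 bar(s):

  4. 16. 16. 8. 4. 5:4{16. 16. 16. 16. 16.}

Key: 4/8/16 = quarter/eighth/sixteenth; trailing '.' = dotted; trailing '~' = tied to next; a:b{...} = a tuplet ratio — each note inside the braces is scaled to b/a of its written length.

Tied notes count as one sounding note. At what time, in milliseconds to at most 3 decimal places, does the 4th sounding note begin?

1. 0.0ms @ 0 + 1353.383ms (3)
2. 1353.383ms @ 3 + 338.346ms (3/4)
3. 1691.729ms @ 15/4 + 338.346ms (3/4)
4. 2030.075ms @ 9/2 + 676.692ms (3/2)
5. 2706.767ms @ 6 + 1353.383ms (3)
6. 4060.15ms @ 9 + 270.677ms (3/5)
7. 4330.827ms @ 48/5 + 270.677ms (3/5)
8. 4601.504ms @ 51/5 + 270.677ms (3/5)
9. 4872.18ms @ 54/5 + 270.677ms (3/5)
10. 5142.857ms @ 57/5 + 270.677ms (3/5)

note 4 onset = 9/2b = 2030.075ms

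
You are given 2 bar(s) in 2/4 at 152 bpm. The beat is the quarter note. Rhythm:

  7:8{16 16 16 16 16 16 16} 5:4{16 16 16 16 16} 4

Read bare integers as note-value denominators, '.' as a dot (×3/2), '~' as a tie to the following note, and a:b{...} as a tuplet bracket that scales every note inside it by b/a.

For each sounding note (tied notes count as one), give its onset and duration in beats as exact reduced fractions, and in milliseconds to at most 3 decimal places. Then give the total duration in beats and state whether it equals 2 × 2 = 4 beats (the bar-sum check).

1) 0.0ms=0b +112.782ms=2/7b
2) 112.782ms=2/7b +112.782ms=2/7b
3) 225.564ms=4/7b +112.782ms=2/7b
4) 338.346ms=6/7b +112.782ms=2/7b
5) 451.128ms=8/7b +112.782ms=2/7b
6) 563.91ms=10/7b +112.782ms=2/7b
7) 676.692ms=12/7b +112.782ms=2/7b
8) 789.474ms=2b +78.947ms=1/5b
9) 868.421ms=11/5b +78.947ms=1/5b
10) 947.368ms=12/5b +78.947ms=1/5b
11) 1026.316ms=13/5b +78.947ms=1/5b
12) 1105.263ms=14/5b +78.947ms=1/5b
13) 1184.211ms=3b +394.737ms=1b
Σ=4b of 4 (152bpm 2/4) — PASS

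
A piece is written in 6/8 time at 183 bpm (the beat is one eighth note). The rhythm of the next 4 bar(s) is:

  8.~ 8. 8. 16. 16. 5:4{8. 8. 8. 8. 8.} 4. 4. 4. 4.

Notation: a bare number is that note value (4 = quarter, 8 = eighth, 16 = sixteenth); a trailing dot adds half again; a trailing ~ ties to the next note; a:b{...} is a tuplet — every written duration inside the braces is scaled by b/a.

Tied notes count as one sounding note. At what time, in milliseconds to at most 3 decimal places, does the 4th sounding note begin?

note 4 onset = 21/4b = 1721.311ms

1. 0.0ms @ 0 + 983.607ms (3)
2. 983.607ms @ 3 + 491.803ms (3/2)
3. 1475.41ms @ 9/2 + 245.902ms (3/4)
4. 1721.311ms @ 21/4 + 245.902ms (3/4)
5. 1967.213ms @ 6 + 393.443ms (6/5)
6. 2360.656ms @ 36/5 + 393.443ms (6/5)
7. 2754.098ms @ 42/5 + 393.443ms (6/5)
8. 3147.541ms @ 48/5 + 393.443ms (6/5)
9. 3540.984ms @ 54/5 + 393.443ms (6/5)
10. 3934.426ms @ 12 + 983.607ms (3)
11. 4918.033ms @ 15 + 983.607ms (3)
12. 5901.639ms @ 18 + 983.607ms (3)
13. 6885.246ms @ 21 + 983.607ms (3)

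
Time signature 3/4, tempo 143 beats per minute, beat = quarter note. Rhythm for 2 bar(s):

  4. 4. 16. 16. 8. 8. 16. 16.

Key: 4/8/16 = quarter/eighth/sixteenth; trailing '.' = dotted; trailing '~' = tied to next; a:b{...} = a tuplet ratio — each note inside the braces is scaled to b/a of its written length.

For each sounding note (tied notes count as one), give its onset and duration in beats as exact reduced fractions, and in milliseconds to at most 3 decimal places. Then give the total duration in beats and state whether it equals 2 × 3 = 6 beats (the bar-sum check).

1) 0.0ms=0b +629.371ms=3/2b
2) 629.371ms=3/2b +629.371ms=3/2b
3) 1258.741ms=3b +157.343ms=3/8b
4) 1416.084ms=27/8b +157.343ms=3/8b
5) 1573.427ms=15/4b +314.685ms=3/4b
6) 1888.112ms=9/2b +314.685ms=3/4b
7) 2202.797ms=21/4b +157.343ms=3/8b
8) 2360.14ms=45/8b +157.343ms=3/8b
Σ=6b of 6 (143bpm 3/4) — PASS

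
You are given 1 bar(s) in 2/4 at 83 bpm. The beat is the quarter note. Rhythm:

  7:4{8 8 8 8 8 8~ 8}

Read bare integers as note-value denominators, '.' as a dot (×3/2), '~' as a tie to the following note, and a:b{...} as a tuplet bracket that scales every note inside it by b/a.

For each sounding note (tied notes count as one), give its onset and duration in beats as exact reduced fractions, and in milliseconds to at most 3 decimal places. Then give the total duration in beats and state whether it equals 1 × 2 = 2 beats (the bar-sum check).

1) 0.0ms=0b +206.54ms=2/7b
2) 206.54ms=2/7b +206.54ms=2/7b
3) 413.081ms=4/7b +206.54ms=2/7b
4) 619.621ms=6/7b +206.54ms=2/7b
5) 826.162ms=8/7b +206.54ms=2/7b
6) 1032.702ms=10/7b +413.081ms=4/7b
Σ=2b of 2 (83bpm 2/4) — PASS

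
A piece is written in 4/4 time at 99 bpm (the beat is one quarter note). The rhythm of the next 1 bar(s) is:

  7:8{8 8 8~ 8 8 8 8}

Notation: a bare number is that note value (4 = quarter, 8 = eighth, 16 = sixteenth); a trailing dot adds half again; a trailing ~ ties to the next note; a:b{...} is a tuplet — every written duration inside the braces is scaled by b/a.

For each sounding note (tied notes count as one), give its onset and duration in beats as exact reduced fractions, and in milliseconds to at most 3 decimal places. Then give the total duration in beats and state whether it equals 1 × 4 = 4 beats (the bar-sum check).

1) 0.0ms=0b +346.32ms=4/7b
2) 346.32ms=4/7b +346.32ms=4/7b
3) 692.641ms=8/7b +692.641ms=8/7b
4) 1385.281ms=16/7b +346.32ms=4/7b
5) 1731.602ms=20/7b +346.32ms=4/7b
6) 2077.922ms=24/7b +346.32ms=4/7b
Σ=4b of 4 (99bpm 4/4) — PASS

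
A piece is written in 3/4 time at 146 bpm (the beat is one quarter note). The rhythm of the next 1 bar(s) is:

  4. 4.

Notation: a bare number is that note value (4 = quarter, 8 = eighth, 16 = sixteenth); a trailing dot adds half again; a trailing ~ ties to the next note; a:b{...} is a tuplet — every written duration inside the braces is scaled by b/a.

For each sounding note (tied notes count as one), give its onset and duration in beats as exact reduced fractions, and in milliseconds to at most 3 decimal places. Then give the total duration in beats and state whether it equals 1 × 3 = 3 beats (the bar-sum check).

1) 0.0ms=0b +616.438ms=3/2b
2) 616.438ms=3/2b +616.438ms=3/2b
Σ=3b of 3 (146bpm 3/4) — PASS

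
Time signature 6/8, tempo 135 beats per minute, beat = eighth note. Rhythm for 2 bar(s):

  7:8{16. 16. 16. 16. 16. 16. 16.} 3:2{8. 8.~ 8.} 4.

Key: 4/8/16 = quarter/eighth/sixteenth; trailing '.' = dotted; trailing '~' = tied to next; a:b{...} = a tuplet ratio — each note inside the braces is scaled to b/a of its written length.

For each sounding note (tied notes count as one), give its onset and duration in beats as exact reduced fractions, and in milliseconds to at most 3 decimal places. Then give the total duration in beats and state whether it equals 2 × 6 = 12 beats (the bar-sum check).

1) 0.0ms=0b +380.952ms=6/7b
2) 380.952ms=6/7b +380.952ms=6/7b
3) 761.905ms=12/7b +380.952ms=6/7b
4) 1142.857ms=18/7b +380.952ms=6/7b
5) 1523.81ms=24/7b +380.952ms=6/7b
6) 1904.762ms=30/7b +380.952ms=6/7b
7) 2285.714ms=36/7b +380.952ms=6/7b
8) 2666.667ms=6b +444.444ms=1b
9) 3111.111ms=7b +888.889ms=2b
10) 4000.0ms=9b +1333.333ms=3b
Σ=12b of 12 (135bpm 6/8) — PASS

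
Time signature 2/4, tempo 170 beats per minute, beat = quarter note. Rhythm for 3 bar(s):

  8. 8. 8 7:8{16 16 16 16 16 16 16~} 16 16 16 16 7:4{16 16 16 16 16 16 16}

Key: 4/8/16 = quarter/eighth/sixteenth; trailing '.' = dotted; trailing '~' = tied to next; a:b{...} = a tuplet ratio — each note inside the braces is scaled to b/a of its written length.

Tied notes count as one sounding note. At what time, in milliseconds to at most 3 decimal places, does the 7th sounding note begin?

1. 0.0ms @ 0 + 264.706ms (3/4)
2. 264.706ms @ 3/4 + 264.706ms (3/4)
3. 529.412ms @ 3/2 + 176.471ms (1/2)
4. 705.882ms @ 2 + 100.84ms (2/7)
5. 806.723ms @ 16/7 + 100.84ms (2/7)
6. 907.563ms @ 18/7 + 100.84ms (2/7)
7. 1008.403ms @ 20/7 + 100.84ms (2/7)
8. 1109.244ms @ 22/7 + 100.84ms (2/7)
9. 1210.084ms @ 24/7 + 100.84ms (2/7)
10. 1310.924ms @ 26/7 + 189.076ms (15/28)
11. 1500.0ms @ 17/4 + 88.235ms (1/4)
12. 1588.235ms @ 9/2 + 88.235ms (1/4)
13. 1676.471ms @ 19/4 + 88.235ms (1/4)
14. 1764.706ms @ 5 + 50.42ms (1/7)
15. 1815.126ms @ 36/7 + 50.42ms (1/7)
16. 1865.546ms @ 37/7 + 50.42ms (1/7)
17. 1915.966ms @ 38/7 + 50.42ms (1/7)
18. 1966.387ms @ 39/7 + 50.42ms (1/7)
19. 2016.807ms @ 40/7 + 50.42ms (1/7)
20. 2067.227ms @ 41/7 + 50.42ms (1/7)

note 7 onset = 20/7b = 1008.403ms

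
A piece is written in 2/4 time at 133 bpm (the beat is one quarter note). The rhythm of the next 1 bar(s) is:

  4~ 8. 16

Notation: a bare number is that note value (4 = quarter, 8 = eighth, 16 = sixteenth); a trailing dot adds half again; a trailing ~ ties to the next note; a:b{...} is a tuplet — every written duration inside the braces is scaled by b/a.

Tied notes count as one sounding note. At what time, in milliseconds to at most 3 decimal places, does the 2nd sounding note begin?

1. 0.0ms @ 0 + 789.474ms (7/4)
2. 789.474ms @ 7/4 + 112.782ms (1/4)

note 2 onset = 7/4b = 789.474ms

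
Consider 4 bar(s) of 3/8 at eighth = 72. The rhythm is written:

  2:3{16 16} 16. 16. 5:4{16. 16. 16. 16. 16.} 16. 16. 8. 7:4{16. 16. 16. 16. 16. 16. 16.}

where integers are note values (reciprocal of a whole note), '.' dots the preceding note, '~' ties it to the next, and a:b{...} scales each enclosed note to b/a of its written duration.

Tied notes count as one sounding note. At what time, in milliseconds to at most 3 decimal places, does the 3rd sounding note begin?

1. 0.0ms @ 0 + 625.0ms (3/4)
2. 625.0ms @ 3/4 + 625.0ms (3/4)
3. 1250.0ms @ 3/2 + 625.0ms (3/4)
4. 1875.0ms @ 9/4 + 625.0ms (3/4)
5. 2500.0ms @ 3 + 500.0ms (3/5)
6. 3000.0ms @ 18/5 + 500.0ms (3/5)
7. 3500.0ms @ 21/5 + 500.0ms (3/5)
8. 4000.0ms @ 24/5 + 500.0ms (3/5)
9. 4500.0ms @ 27/5 + 500.0ms (3/5)
10. 5000.0ms @ 6 + 625.0ms (3/4)
11. 5625.0ms @ 27/4 + 625.0ms (3/4)
12. 6250.0ms @ 15/2 + 1250.0ms (3/2)
13. 7500.0ms @ 9 + 357.143ms (3/7)
14. 7857.143ms @ 66/7 + 357.143ms (3/7)
15. 8214.286ms @ 69/7 + 357.143ms (3/7)
16. 8571.429ms @ 72/7 + 357.143ms (3/7)
17. 8928.571ms @ 75/7 + 357.143ms (3/7)
18. 9285.714ms @ 78/7 + 357.143ms (3/7)
19. 9642.857ms @ 81/7 + 357.143ms (3/7)

note 3 onset = 3/2b = 1250.0ms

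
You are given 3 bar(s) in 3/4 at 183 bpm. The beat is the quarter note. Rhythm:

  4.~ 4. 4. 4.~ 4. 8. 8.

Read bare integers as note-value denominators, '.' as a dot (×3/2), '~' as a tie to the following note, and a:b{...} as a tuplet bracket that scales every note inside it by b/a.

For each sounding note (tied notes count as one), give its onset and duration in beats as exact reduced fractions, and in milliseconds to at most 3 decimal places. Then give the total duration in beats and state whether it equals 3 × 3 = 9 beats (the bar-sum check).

1) 0.0ms=0b +983.607ms=3b
2) 983.607ms=3b +491.803ms=3/2b
3) 1475.41ms=9/2b +983.607ms=3b
4) 2459.016ms=15/2b +245.902ms=3/4b
5) 2704.918ms=33/4b +245.902ms=3/4b
Σ=9b of 9 (183bpm 3/4) — PASS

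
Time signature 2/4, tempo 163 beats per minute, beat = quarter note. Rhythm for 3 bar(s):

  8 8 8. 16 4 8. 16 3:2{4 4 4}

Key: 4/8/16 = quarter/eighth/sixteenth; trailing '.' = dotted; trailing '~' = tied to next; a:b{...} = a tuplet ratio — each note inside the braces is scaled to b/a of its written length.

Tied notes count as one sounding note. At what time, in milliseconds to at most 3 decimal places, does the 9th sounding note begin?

1. 0.0ms @ 0 + 184.049ms (1/2)
2. 184.049ms @ 1/2 + 184.049ms (1/2)
3. 368.098ms @ 1 + 276.074ms (3/4)
4. 644.172ms @ 7/4 + 92.025ms (1/4)
5. 736.196ms @ 2 + 368.098ms (1)
6. 1104.294ms @ 3 + 276.074ms (3/4)
7. 1380.368ms @ 15/4 + 92.025ms (1/4)
8. 1472.393ms @ 4 + 245.399ms (2/3)
9. 1717.791ms @ 14/3 + 245.399ms (2/3)
10. 1963.19ms @ 16/3 + 245.399ms (2/3)

note 9 onset = 14/3b = 1717.791ms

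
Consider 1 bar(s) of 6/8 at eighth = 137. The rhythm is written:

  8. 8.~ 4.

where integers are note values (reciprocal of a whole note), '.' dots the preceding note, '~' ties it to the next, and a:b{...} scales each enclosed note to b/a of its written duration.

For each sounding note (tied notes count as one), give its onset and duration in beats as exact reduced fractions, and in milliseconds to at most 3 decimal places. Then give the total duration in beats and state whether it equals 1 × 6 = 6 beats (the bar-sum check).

1) 0.0ms=0b +656.934ms=3/2b
2) 656.934ms=3/2b +1970.803ms=9/2b
Σ=6b of 6 (137bpm 6/8) — PASS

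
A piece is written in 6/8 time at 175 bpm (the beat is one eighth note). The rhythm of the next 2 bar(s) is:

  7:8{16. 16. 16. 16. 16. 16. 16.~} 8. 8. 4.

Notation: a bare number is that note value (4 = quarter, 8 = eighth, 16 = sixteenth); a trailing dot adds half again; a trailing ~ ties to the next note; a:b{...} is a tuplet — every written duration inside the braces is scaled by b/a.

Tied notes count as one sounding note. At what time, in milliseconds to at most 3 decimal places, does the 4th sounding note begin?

note 4 onset = 18/7b = 881.633ms

1. 0.0ms @ 0 + 293.878ms (6/7)
2. 293.878ms @ 6/7 + 293.878ms (6/7)
3. 587.755ms @ 12/7 + 293.878ms (6/7)
4. 881.633ms @ 18/7 + 293.878ms (6/7)
5. 1175.51ms @ 24/7 + 293.878ms (6/7)
6. 1469.388ms @ 30/7 + 293.878ms (6/7)
7. 1763.265ms @ 36/7 + 808.163ms (33/14)
8. 2571.429ms @ 15/2 + 514.286ms (3/2)
9. 3085.714ms @ 9 + 1028.571ms (3)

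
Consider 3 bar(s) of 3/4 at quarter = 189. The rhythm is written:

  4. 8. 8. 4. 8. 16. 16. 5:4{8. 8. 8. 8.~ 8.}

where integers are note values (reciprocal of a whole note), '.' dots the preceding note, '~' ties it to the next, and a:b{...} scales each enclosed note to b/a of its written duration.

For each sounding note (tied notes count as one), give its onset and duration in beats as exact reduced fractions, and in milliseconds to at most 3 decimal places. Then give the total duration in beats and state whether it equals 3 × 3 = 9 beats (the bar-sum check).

1) 0.0ms=0b +476.19ms=3/2b
2) 476.19ms=3/2b +238.095ms=3/4b
3) 714.286ms=9/4b +238.095ms=3/4b
4) 952.381ms=3b +476.19ms=3/2b
5) 1428.571ms=9/2b +238.095ms=3/4b
6) 1666.667ms=21/4b +119.048ms=3/8b
7) 1785.714ms=45/8b +119.048ms=3/8b
8) 1904.762ms=6b +190.476ms=3/5b
9) 2095.238ms=33/5b +190.476ms=3/5b
10) 2285.714ms=36/5b +190.476ms=3/5b
11) 2476.19ms=39/5b +380.952ms=6/5b
Σ=9b of 9 (189bpm 3/4) — PASS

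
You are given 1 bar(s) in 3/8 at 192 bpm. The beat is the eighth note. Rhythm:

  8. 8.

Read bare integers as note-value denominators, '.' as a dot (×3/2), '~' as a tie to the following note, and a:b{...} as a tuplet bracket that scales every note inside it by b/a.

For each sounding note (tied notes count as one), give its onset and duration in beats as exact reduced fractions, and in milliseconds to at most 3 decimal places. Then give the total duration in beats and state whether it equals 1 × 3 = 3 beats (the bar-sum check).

1) 0.0ms=0b +468.75ms=3/2b
2) 468.75ms=3/2b +468.75ms=3/2b
Σ=3b of 3 (192bpm 3/8) — PASS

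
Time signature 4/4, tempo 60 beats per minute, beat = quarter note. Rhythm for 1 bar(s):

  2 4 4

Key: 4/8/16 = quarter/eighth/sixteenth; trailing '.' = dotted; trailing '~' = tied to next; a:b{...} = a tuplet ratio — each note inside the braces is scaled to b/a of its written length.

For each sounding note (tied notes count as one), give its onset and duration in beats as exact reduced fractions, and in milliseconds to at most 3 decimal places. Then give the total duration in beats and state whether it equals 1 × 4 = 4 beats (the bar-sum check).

1) 0.0ms=0b +2000.0ms=2b
2) 2000.0ms=2b +1000.0ms=1b
3) 3000.0ms=3b +1000.0ms=1b
Σ=4b of 4 (60bpm 4/4) — PASS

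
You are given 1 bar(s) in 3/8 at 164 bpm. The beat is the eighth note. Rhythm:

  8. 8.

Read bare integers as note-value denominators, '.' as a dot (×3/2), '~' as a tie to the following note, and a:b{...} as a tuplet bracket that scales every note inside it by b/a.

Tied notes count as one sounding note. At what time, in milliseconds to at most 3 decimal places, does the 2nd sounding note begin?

1. 0.0ms @ 0 + 548.78ms (3/2)
2. 548.78ms @ 3/2 + 548.78ms (3/2)

note 2 onset = 3/2b = 548.78ms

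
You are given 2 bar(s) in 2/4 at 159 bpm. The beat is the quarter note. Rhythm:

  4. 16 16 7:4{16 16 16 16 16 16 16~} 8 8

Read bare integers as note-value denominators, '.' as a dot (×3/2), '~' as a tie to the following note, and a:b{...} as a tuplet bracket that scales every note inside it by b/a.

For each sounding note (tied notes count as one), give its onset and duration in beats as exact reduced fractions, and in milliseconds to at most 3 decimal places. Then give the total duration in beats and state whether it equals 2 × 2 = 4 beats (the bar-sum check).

1) 0.0ms=0b +566.038ms=3/2b
2) 566.038ms=3/2b +94.34ms=1/4b
3) 660.377ms=7/4b +94.34ms=1/4b
4) 754.717ms=2b +53.908ms=1/7b
5) 808.625ms=15/7b +53.908ms=1/7b
6) 862.534ms=16/7b +53.908ms=1/7b
7) 916.442ms=17/7b +53.908ms=1/7b
8) 970.35ms=18/7b +53.908ms=1/7b
9) 1024.259ms=19/7b +53.908ms=1/7b
10) 1078.167ms=20/7b +242.588ms=9/14b
11) 1320.755ms=7/2b +188.679ms=1/2b
Σ=4b of 4 (159bpm 2/4) — PASS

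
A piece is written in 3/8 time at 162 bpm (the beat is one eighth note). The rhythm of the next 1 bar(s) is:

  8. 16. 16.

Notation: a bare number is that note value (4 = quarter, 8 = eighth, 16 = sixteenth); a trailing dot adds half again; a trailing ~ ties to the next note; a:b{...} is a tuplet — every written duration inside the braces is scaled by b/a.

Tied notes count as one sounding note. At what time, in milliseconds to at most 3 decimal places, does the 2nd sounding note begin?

1. 0.0ms @ 0 + 555.556ms (3/2)
2. 555.556ms @ 3/2 + 277.778ms (3/4)
3. 833.333ms @ 9/4 + 277.778ms (3/4)

note 2 onset = 3/2b = 555.556ms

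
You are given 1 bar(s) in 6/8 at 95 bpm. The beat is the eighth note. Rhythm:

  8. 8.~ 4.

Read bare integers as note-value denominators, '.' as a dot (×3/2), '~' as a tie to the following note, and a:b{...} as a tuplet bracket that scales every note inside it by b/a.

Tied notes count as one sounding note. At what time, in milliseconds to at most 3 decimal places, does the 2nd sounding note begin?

1. 0.0ms @ 0 + 947.368ms (3/2)
2. 947.368ms @ 3/2 + 2842.105ms (9/2)

note 2 onset = 3/2b = 947.368ms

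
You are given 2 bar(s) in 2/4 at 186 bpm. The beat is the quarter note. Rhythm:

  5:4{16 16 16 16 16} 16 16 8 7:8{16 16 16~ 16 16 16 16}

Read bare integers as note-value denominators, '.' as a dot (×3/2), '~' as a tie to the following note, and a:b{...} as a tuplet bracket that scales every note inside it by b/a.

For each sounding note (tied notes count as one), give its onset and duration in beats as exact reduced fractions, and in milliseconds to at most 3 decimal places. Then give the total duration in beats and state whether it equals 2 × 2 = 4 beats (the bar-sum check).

1) 0.0ms=0b +64.516ms=1/5b
2) 64.516ms=1/5b +64.516ms=1/5b
3) 129.032ms=2/5b +64.516ms=1/5b
4) 193.548ms=3/5b +64.516ms=1/5b
5) 258.065ms=4/5b +64.516ms=1/5b
6) 322.581ms=1b +80.645ms=1/4b
7) 403.226ms=5/4b +80.645ms=1/4b
8) 483.871ms=3/2b +161.29ms=1/2b
9) 645.161ms=2b +92.166ms=2/7b
10) 737.327ms=16/7b +92.166ms=2/7b
11) 829.493ms=18/7b +184.332ms=4/7b
12) 1013.825ms=22/7b +92.166ms=2/7b
13) 1105.991ms=24/7b +92.166ms=2/7b
14) 1198.157ms=26/7b +92.166ms=2/7b
Σ=4b of 4 (186bpm 2/4) — PASS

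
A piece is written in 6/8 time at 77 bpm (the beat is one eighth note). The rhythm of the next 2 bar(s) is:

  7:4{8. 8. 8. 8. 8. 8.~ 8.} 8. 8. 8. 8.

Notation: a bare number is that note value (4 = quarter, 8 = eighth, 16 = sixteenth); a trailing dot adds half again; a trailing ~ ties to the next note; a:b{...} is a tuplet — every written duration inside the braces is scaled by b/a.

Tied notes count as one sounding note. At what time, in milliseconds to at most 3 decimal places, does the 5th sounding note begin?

note 5 onset = 24/7b = 2671.614ms

1. 0.0ms @ 0 + 667.904ms (6/7)
2. 667.904ms @ 6/7 + 667.904ms (6/7)
3. 1335.807ms @ 12/7 + 667.904ms (6/7)
4. 2003.711ms @ 18/7 + 667.904ms (6/7)
5. 2671.614ms @ 24/7 + 667.904ms (6/7)
6. 3339.518ms @ 30/7 + 1335.807ms (12/7)
7. 4675.325ms @ 6 + 1168.831ms (3/2)
8. 5844.156ms @ 15/2 + 1168.831ms (3/2)
9. 7012.987ms @ 9 + 1168.831ms (3/2)
10. 8181.818ms @ 21/2 + 1168.831ms (3/2)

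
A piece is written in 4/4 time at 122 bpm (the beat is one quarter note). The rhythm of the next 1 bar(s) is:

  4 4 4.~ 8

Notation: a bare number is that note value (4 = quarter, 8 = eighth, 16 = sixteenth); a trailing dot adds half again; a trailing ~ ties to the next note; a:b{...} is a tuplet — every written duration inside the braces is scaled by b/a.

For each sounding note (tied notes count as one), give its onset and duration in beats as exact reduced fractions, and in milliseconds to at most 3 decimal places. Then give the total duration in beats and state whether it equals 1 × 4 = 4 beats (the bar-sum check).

1) 0.0ms=0b +491.803ms=1b
2) 491.803ms=1b +491.803ms=1b
3) 983.607ms=2b +983.607ms=2b
Σ=4b of 4 (122bpm 4/4) — PASS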